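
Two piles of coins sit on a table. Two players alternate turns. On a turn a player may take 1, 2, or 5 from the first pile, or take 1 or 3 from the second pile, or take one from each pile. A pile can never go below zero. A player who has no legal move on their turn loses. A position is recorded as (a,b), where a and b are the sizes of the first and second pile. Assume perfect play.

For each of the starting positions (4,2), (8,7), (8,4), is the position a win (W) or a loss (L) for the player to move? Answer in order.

(4,2): L, (8,7): W, (8,4): W

Build the W/L table. Terminal = L. A non-terminal position is W if it has a move to some L; otherwise it is L.
No move ever increases a pile, so every position that can arise here has a ≤ 8 and b ≤ 7; it is enough to label the cells with 0 ≤ a ≤ 8 and 0 ≤ b ≤ 7.
Every move lowers a or b (never raises either), so fill the grid row by row in increasing a, and left to right within a row: each cell's successors are then already labelled.
      b=0  b=1  b=2  b=3  b=4  b=5  b=6  b=7
a=0:    L    W    L    W    L    W    L    W
a=1:    W    W    W    W    W    W    W    W
a=2:    W    L    W    L    W    L    W    L
a=3:    L    W    W    W    W    W    W    W
a=4:    W    W    L    W    L    W    L    W
a=5:    W    L    W    W    W    W    W    W
a=6:    L    W    W    W    W    L    W    L
a=7:    W    W    L    W    L    W    W    W
a=8:    W    L    W    W    W    W    L    W
Cells with no legal move (terminal, hence L): (0,0).
The remaining L cells, each justified by listing all of its moves:
(0,2): L (sole option (0,1)(W) is W)
(0,4): L (options (0,3)(W), (0,1)(W) are all W)
(0,6): L (options (0,5)(W), (0,3)(W) are all W)
(2,1): L (options (1,1)(W), (0,1)(W), (2,0)(W), (1,0)(W) are all W)
(2,3): L (options (1,3)(W), (0,3)(W), (2,2)(W), (2,0)(W), (1,2)(W) are all W)
(2,5): L (options (1,5)(W), (0,5)(W), (2,4)(W), (2,2)(W), (1,4)(W) are all W)
(2,7): L (options (1,7)(W), (0,7)(W), (2,6)(W), (2,4)(W), (1,6)(W) are all W)
(3,0): L (options (2,0)(W), (1,0)(W) are all W)
(4,2): L (options (3,2)(W), (2,2)(W), (4,1)(W), (3,1)(W) are all W)
(4,4): L (options (3,4)(W), (2,4)(W), (4,3)(W), (4,1)(W), (3,3)(W) are all W)
(4,6): L (options (3,6)(W), (2,6)(W), (4,5)(W), (4,3)(W), (3,5)(W) are all W)
(5,1): L (options (4,1)(W), (3,1)(W), (0,1)(W), (5,0)(W), (4,0)(W) are all W)
(6,0): L (options (5,0)(W), (4,0)(W), (1,0)(W) are all W)
(6,5): L (options (5,5)(W), (4,5)(W), (1,5)(W), (6,4)(W), (6,2)(W), (5,4)(W) are all W)
(6,7): L (options (5,7)(W), (4,7)(W), (1,7)(W), (6,6)(W), (6,4)(W), (5,6)(W) are all W)
(7,2): L (options (6,2)(W), (5,2)(W), (2,2)(W), (7,1)(W), (6,1)(W) are all W)
(7,4): L (options (6,4)(W), (5,4)(W), (2,4)(W), (7,3)(W), (7,1)(W), (6,3)(W) are all W)
(8,1): L (options (7,1)(W), (6,1)(W), (3,1)(W), (8,0)(W), (7,0)(W) are all W)
(8,6): L (options (7,6)(W), (6,6)(W), (3,6)(W), (8,5)(W), (8,3)(W), (7,5)(W) are all W)
Every other cell has at least one move into one of the L cells above, so it is W.
(4,2): one of the L cells justified above, so L
(8,7): the move to (6,7) reaches an L cell, so W
(8,4): the move to (7,4) reaches an L cell, so W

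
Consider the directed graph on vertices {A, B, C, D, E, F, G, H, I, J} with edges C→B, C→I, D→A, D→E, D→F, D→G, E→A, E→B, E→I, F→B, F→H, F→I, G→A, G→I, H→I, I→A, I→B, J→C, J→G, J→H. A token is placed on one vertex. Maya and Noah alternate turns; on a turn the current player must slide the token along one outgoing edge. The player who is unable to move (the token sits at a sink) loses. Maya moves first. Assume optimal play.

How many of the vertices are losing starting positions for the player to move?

Classify positions by backward induction: terminal positions (no move available) are L. From any other position, the mover wins iff some move reaches an L.
Every edge goes from a vertex to one that appears earlier in the order B, A, I, H, F, G, E, D, C, J, so processing vertices in that order labels each vertex after all of its successors.
B: no outgoing edge → L
A: no outgoing edge → L
I: W (go to A, an L position)
H: L (sole option I(W) is W)
F: W (go to H, an L position)
G: W (go to A, an L position)
E: W (go to A, an L position)
D: W (go to A, an L position)
C: W (go to B, an L position)
J: W (go to H, an L position)
The L vertices are A, B, H; that is 3 in all.

3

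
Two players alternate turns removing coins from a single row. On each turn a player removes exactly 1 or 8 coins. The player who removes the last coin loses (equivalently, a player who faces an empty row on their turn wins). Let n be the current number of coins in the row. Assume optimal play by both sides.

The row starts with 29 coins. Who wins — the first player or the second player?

The first player wins.

Label each position W (a win for the player to move) or L (a loss). A position with no legal move is W; any other position is W exactly when some move reaches an L, and L when every move reaches a W.
n=0: no move; the opponent has just taken the last coin and therefore loses → W
n=1: the only move is to 0(W), a W ⇒ L
n=2: can move to 1, which is L ⇒ W
n=3: the only move is to 2(W), a W ⇒ L
n=4: can move to 3, which is L ⇒ W
n=5: the only move is to 4(W), a W ⇒ L
n=6: can move to 5, which is L ⇒ W
n=7: the only move is to 6(W), a W ⇒ L
n=8: can move to 7, which is L ⇒ W
n=9: can move to 1, which is L ⇒ W
n=10: moves to 9(W), 2(W); every one is W ⇒ L
n=11: can move to 10, which is L ⇒ W
n=12: moves to 11(W), 4(W); every one is W ⇒ L
n=13: can move to 12, which is L ⇒ W
n=14: moves to 13(W), 6(W); every one is W ⇒ L
n=15: can move to 14, which is L ⇒ W
n=16: moves to 15(W), 8(W); every one is W ⇒ L
n=17: can move to 16, which is L ⇒ W
n=18: can move to 10, which is L ⇒ W
n=19: moves to 18(W), 11(W); every one is W ⇒ L
n=20: can move to 19, which is L ⇒ W
n=21: moves to 20(W), 13(W); every one is W ⇒ L
n=22: can move to 21, which is L ⇒ W
n=23: moves to 22(W), 15(W); every one is W ⇒ L
n=24: can move to 23, which is L ⇒ W
n=25: moves to 24(W), 17(W); every one is W ⇒ L
n=26: can move to 25, which is L ⇒ W
n=27: can move to 19, which is L ⇒ W
n=28: moves to 27(W), 20(W); every one is W ⇒ L
n=29: can move to 28, which is L ⇒ W
The starting position 29 is W: the player to move should remove 1, leaving 28, handing over an L position.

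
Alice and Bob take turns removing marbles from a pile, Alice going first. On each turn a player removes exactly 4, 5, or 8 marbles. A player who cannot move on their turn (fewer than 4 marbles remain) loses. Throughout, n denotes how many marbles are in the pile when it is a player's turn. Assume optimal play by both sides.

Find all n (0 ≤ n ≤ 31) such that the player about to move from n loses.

0, 1, 2, 3, 12, 13, 14, 15, 24, 25, 26, 27

Work bottom-up. With no move the player to move loses. Otherwise the position is W if at least one move leads to an L position for the opponent, and L if every move leads to a W.
n=0: no move → L
n=1: no move → L
n=2: no move → L
n=3: no move → L
n=4: can move to 0, which is L ⇒ W
n=5: can move to 1, which is L ⇒ W
n=6: can move to 2, which is L ⇒ W
n=7: can move to 3, which is L ⇒ W
n=8: can move to 3, which is L ⇒ W
n=9: can move to 1, which is L ⇒ W
n=10: can move to 2, which is L ⇒ W
n=11: can move to 3, which is L ⇒ W
n=12: moves to 8(W), 7(W), 4(W); every one is W ⇒ L
n=13: moves to 9(W), 8(W), 5(W); every one is W ⇒ L
n=14: moves to 10(W), 9(W), 6(W); every one is W ⇒ L
n=15: moves to 11(W), 10(W), 7(W); every one is W ⇒ L
n=16: can move to 12, which is L ⇒ W
n=17: can move to 13, which is L ⇒ W
n=18: can move to 14, which is L ⇒ W
n=19: can move to 15, which is L ⇒ W
n=20: can move to 15, which is L ⇒ W
n=21: can move to 13, which is L ⇒ W
n=22: can move to 14, which is L ⇒ W
n=23: can move to 15, which is L ⇒ W
n=24: moves to 20(W), 19(W), 16(W); every one is W ⇒ L
n=25: moves to 21(W), 20(W), 17(W); every one is W ⇒ L
n=26: moves to 22(W), 21(W), 18(W); every one is W ⇒ L
n=27: moves to 23(W), 22(W), 19(W); every one is W ⇒ L
n=28: can move to 24, which is L ⇒ W
n=29: can move to 25, which is L ⇒ W
n=30: can move to 26, which is L ⇒ W
n=31: can move to 27, which is L ⇒ W
The losing starting values of n are exactly the entries labelled L in this table (12 of them).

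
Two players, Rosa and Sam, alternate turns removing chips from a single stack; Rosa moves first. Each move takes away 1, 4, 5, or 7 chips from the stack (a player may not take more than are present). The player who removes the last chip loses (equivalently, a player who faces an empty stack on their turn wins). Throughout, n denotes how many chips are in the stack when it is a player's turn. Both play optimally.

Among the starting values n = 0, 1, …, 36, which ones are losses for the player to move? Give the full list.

Work bottom-up. With no move the player to move wins. Otherwise the position is W if at least one move leads to an L position for the opponent, and L if every move leads to a W.
n=0: no move; the opponent has just taken the last chip and therefore loses → W
n=1: L (sole option 0(W) is W)
n=2: W (go to 1, an L position)
n=3: L (sole option 2(W) is W)
n=4: W (go to 3, an L position)
n=5: W (go to 1, an L position)
n=6: W (go to 1, an L position)
n=7: W (go to 3, an L position)
n=8: W (go to 3, an L position)
n=9: L (options 8(W), 5(W), 4(W), 2(W) are all W)
n=10: W (go to 9, an L position)
n=11: L (options 10(W), 7(W), 6(W), 4(W) are all W)
n=12: W (go to 11, an L position)
n=13: W (go to 9, an L position)
n=14: W (go to 9, an L position)
n=15: W (go to 11, an L position)
n=16: W (go to 11, an L position)
n=17: L (options 16(W), 13(W), 12(W), 10(W) are all W)
n=18: W (go to 17, an L position)
n=19: L (options 18(W), 15(W), 14(W), 12(W) are all W)
n=20: W (go to 19, an L position)
n=21: W (go to 17, an L position)
n=22: W (go to 17, an L position)
n=23: W (go to 19, an L position)
n=24: W (go to 19, an L position)
n=25: L (options 24(W), 21(W), 20(W), 18(W) are all W)
n=26: W (go to 25, an L position)
n=27: L (options 26(W), 23(W), 22(W), 20(W) are all W)
n=28: W (go to 27, an L position)
n=29: W (go to 25, an L position)
n=30: W (go to 25, an L position)
n=31: W (go to 27, an L position)
n=32: W (go to 27, an L position)
n=33: L (options 32(W), 29(W), 28(W), 26(W) are all W)
n=34: W (go to 33, an L position)
n=35: L (options 34(W), 31(W), 30(W), 28(W) are all W)
n=36: W (go to 35, an L position)
Reading off the rows marked L gives the requested list; there are 10 such values of n.

1, 3, 9, 11, 17, 19, 25, 27, 33, 35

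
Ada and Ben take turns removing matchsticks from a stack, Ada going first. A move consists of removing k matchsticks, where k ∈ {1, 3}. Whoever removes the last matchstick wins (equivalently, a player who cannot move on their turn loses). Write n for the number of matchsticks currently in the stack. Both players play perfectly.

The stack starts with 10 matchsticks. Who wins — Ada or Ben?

Build the W/L table. Terminal = L. A non-terminal position is W if it has a move to some L; otherwise it is L.
n=0: no move → L
n=1: W (go to 0, an L position)
n=2: L (sole option 1(W) is W)
n=3: W (go to 2, an L position)
n=4: L (options 3(W), 1(W) are all W)
n=5: W (go to 4, an L position)
n=6: L (options 5(W), 3(W) are all W)
n=7: W (go to 6, an L position)
n=8: L (options 7(W), 5(W) are all W)
n=9: W (go to 8, an L position)
n=10: L (options 9(W), 7(W) are all W)
The starting position 10 is L: whatever Ada does, the opponent receives a W position.

Ben wins.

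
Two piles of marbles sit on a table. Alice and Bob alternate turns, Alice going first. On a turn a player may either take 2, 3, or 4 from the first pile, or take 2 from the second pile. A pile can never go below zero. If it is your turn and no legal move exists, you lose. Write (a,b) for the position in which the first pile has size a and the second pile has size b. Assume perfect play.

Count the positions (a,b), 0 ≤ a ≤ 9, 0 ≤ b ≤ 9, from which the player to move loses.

40

Build the W/L table. Terminal = L. A non-terminal position is W if it has a move to some L; otherwise it is L.
Every move lowers a or b (never raises either), so fill the grid row by row in increasing a, and left to right within a row: each cell's successors are then already labelled.
      b=0  b=1  b=2  b=3  b=4  b=5  b=6  b=7  b=8  b=9
a=0:    L    L    W    W    L    L    W    W    L    L
a=1:    L    L    W    W    L    L    W    W    L    L
a=2:    W    W    L    L    W    W    L    L    W    W
a=3:    W    W    L    L    W    W    L    L    W    W
a=4:    W    W    W    W    W    W    W    W    W    W
a=5:    W    W    W    W    W    W    W    W    W    W
a=6:    L    L    W    W    L    L    W    W    L    L
a=7:    L    L    W    W    L    L    W    W    L    L
a=8:    W    W    L    L    W    W    L    L    W    W
a=9:    W    W    L    L    W    W    L    L    W    W
Cells with no legal move (terminal, hence L): (0,0), (0,1), (1,0), (1,1).
The remaining L cells, each justified by listing all of its moves:
(0,4): →(0,2)(W) only, which is W, so L
(0,5): →(0,3)(W) only, which is W, so L
(0,8): →(0,6)(W) only, which is W, so L
(0,9): →(0,7)(W) only, which is W, so L
(1,4): →(1,2)(W) only, which is W, so L
(1,5): →(1,3)(W) only, which is W, so L
(1,8): →(1,6)(W) only, which is W, so L
(1,9): →(1,7)(W) only, which is W, so L
(2,2): →(0,2)(W), (2,0)(W) — all W, so L
(2,3): →(0,3)(W), (2,1)(W) — all W, so L
(2,6): →(0,6)(W), (2,4)(W) — all W, so L
(2,7): →(0,7)(W), (2,5)(W) — all W, so L
(3,2): →(1,2)(W), (0,2)(W), (3,0)(W) — all W, so L
(3,3): →(1,3)(W), (0,3)(W), (3,1)(W) — all W, so L
(3,6): →(1,6)(W), (0,6)(W), (3,4)(W) — all W, so L
(3,7): →(1,7)(W), (0,7)(W), (3,5)(W) — all W, so L
(6,0): →(4,0)(W), (3,0)(W), (2,0)(W) — all W, so L
(6,1): →(4,1)(W), (3,1)(W), (2,1)(W) — all W, so L
(6,4): →(4,4)(W), (3,4)(W), (2,4)(W), (6,2)(W) — all W, so L
(6,5): →(4,5)(W), (3,5)(W), (2,5)(W), (6,3)(W) — all W, so L
(6,8): →(4,8)(W), (3,8)(W), (2,8)(W), (6,6)(W) — all W, so L
(6,9): →(4,9)(W), (3,9)(W), (2,9)(W), (6,7)(W) — all W, so L
(7,0): →(5,0)(W), (4,0)(W), (3,0)(W) — all W, so L
(7,1): →(5,1)(W), (4,1)(W), (3,1)(W) — all W, so L
(7,4): →(5,4)(W), (4,4)(W), (3,4)(W), (7,2)(W) — all W, so L
(7,5): →(5,5)(W), (4,5)(W), (3,5)(W), (7,3)(W) — all W, so L
(7,8): →(5,8)(W), (4,8)(W), (3,8)(W), (7,6)(W) — all W, so L
(7,9): →(5,9)(W), (4,9)(W), (3,9)(W), (7,7)(W) — all W, so L
(8,2): →(6,2)(W), (5,2)(W), (4,2)(W), (8,0)(W) — all W, so L
(8,3): →(6,3)(W), (5,3)(W), (4,3)(W), (8,1)(W) — all W, so L
(8,6): →(6,6)(W), (5,6)(W), (4,6)(W), (8,4)(W) — all W, so L
(8,7): →(6,7)(W), (5,7)(W), (4,7)(W), (8,5)(W) — all W, so L
(9,2): →(7,2)(W), (6,2)(W), (5,2)(W), (9,0)(W) — all W, so L
(9,3): →(7,3)(W), (6,3)(W), (5,3)(W), (9,1)(W) — all W, so L
(9,6): →(7,6)(W), (6,6)(W), (5,6)(W), (9,4)(W) — all W, so L
(9,7): →(7,7)(W), (6,7)(W), (5,7)(W), (9,5)(W) — all W, so L
Every other cell has at least one move into one of the L cells above, so it is W.
L cells per row: a=0: 6, a=1: 6, a=2: 4, a=3: 4, a=4: 0, a=5: 0, a=6: 6, a=7: 6, a=8: 4, a=9: 4; total 40.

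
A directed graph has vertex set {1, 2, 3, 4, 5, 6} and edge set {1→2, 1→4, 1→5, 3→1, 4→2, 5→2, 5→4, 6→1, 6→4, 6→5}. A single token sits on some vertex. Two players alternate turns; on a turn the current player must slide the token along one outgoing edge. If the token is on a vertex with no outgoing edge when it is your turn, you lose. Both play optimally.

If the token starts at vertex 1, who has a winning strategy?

The first player wins.

Build the W/L table. Terminal = L. A non-terminal position is W if it has a move to some L; otherwise it is L.
Every edge goes from a vertex to one that appears earlier in the order 2, 4, 5, 1, 6, 3, so processing vertices in that order labels each vertex after all of its successors.
2: no outgoing edge → L
4: →2(L), so W
5: →2(L), so W
1: →2(L), so W
6: →1(W), 5(W), 4(W) — all W, so L
3: →1(W) only, which is W, so L
The starting position 1 is W: the player to move should move to 2, handing over an L position.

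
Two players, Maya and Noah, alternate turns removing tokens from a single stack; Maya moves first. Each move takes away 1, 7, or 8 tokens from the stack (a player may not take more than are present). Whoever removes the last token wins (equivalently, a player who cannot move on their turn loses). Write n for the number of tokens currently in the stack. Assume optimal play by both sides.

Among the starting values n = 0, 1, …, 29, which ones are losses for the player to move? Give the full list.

Work bottom-up. With no move the player to move loses. Otherwise the position is W if at least one move leads to an L position for the opponent, and L if every move leads to a W.
n=0: no move → L
n=1: can move to 0, which is L ⇒ W
n=2: the only move is to 1(W), a W ⇒ L
n=3: can move to 2, which is L ⇒ W
n=4: the only move is to 3(W), a W ⇒ L
n=5: can move to 4, which is L ⇒ W
n=6: the only move is to 5(W), a W ⇒ L
n=7: can move to 6, which is L ⇒ W
n=8: can move to 0, which is L ⇒ W
n=9: can move to 2, which is L ⇒ W
n=10: can move to 2, which is L ⇒ W
n=11: can move to 4, which is L ⇒ W
n=12: can move to 4, which is L ⇒ W
n=13: can move to 6, which is L ⇒ W
n=14: can move to 6, which is L ⇒ W
n=15: moves to 14(W), 8(W), 7(W); every one is W ⇒ L
n=16: can move to 15, which is L ⇒ W
n=17: moves to 16(W), 10(W), 9(W); every one is W ⇒ L
n=18: can move to 17, which is L ⇒ W
n=19: moves to 18(W), 12(W), 11(W); every one is W ⇒ L
n=20: can move to 19, which is L ⇒ W
n=21: moves to 20(W), 14(W), 13(W); every one is W ⇒ L
n=22: can move to 21, which is L ⇒ W
n=23: can move to 15, which is L ⇒ W
n=24: can move to 17, which is L ⇒ W
n=25: can move to 17, which is L ⇒ W
n=26: can move to 19, which is L ⇒ W
n=27: can move to 19, which is L ⇒ W
n=28: can move to 21, which is L ⇒ W
n=29: can move to 21, which is L ⇒ W
Reading off the rows marked L gives the requested list; there are 8 such values of n.

0, 2, 4, 6, 15, 17, 19, 21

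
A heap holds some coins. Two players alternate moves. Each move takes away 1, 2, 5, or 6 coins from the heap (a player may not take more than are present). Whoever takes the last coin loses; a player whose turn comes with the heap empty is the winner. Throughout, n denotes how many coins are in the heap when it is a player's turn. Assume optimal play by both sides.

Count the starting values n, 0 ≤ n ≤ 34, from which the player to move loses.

Use the standard recursion: the mover wins at a terminal position; elsewhere, the mover wins exactly when some move hands the opponent an L position.
n=0: no move; the opponent has just taken the last coin and therefore loses → W
n=1: the only move is to 0(W), a W ⇒ L
n=2: can move to 1, which is L ⇒ W
n=3: can move to 1, which is L ⇒ W
n=4: moves to 3(W), 2(W); every one is W ⇒ L
n=5: can move to 4, which is L ⇒ W
n=6: can move to 4, which is L ⇒ W
n=7: can move to 1, which is L ⇒ W
n=8: moves to 7(W), 6(W), 3(W), 2(W); every one is W ⇒ L
n=9: can move to 8, which is L ⇒ W
n=10: can move to 8, which is L ⇒ W
n=11: moves to 10(W), 9(W), 6(W), 5(W); every one is W ⇒ L
n=12: can move to 11, which is L ⇒ W
n=13: can move to 11, which is L ⇒ W
n=14: can move to 8, which is L ⇒ W
n=15: moves to 14(W), 13(W), 10(W), 9(W); every one is W ⇒ L
n=16: can move to 15, which is L ⇒ W
n=17: can move to 15, which is L ⇒ W
n=18: moves to 17(W), 16(W), 13(W), 12(W); every one is W ⇒ L
n=19: can move to 18, which is L ⇒ W
n=20: can move to 18, which is L ⇒ W
n=21: can move to 15, which is L ⇒ W
n=22: moves to 21(W), 20(W), 17(W), 16(W); every one is W ⇒ L
n=23: can move to 22, which is L ⇒ W
n=24: can move to 22, which is L ⇒ W
n=25: moves to 24(W), 23(W), 20(W), 19(W); every one is W ⇒ L
n=26: can move to 25, which is L ⇒ W
n=27: can move to 25, which is L ⇒ W
n=28: can move to 22, which is L ⇒ W
n=29: moves to 28(W), 27(W), 24(W), 23(W); every one is W ⇒ L
n=30: can move to 29, which is L ⇒ W
n=31: can move to 29, which is L ⇒ W
n=32: moves to 31(W), 30(W), 27(W), 26(W); every one is W ⇒ L
n=33: can move to 32, which is L ⇒ W
n=34: can move to 32, which is L ⇒ W
L entries with 0 ≤ n ≤ 34: n = 1, 4, 8, 11, 15, 18, 22, 25, 29, 32; that makes 10.

10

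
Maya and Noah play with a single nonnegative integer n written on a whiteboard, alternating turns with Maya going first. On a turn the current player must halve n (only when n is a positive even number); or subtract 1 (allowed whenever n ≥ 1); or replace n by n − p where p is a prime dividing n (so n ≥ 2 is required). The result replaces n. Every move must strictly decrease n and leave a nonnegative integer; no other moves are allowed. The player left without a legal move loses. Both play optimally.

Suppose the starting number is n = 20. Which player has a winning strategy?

Noah wins.

Use the standard recursion: the mover loses at a terminal position; elsewhere, the mover wins exactly when some move hands the opponent an L position.
n=0: no move → L
n=1: can move to 0, which is L ⇒ W
n=2: can move to 0, which is L ⇒ W
n=3: can move to 0, which is L ⇒ W
n=4: moves to 2(W), 3(W); every one is W ⇒ L
n=5: can move to 0, which is L ⇒ W
n=6: can move to 4, which is L ⇒ W
n=7: can move to 0, which is L ⇒ W
n=8: can move to 4, which is L ⇒ W
n=9: moves to 6(W), 8(W); every one is W ⇒ L
n=10: can move to 9, which is L ⇒ W
n=11: can move to 0, which is L ⇒ W
n=12: can move to 9, which is L ⇒ W
n=13: can move to 0, which is L ⇒ W
n=14: moves to 7(W), 12(W), 13(W); every one is W ⇒ L
n=15: can move to 14, which is L ⇒ W
n=16: can move to 14, which is L ⇒ W
n=17: can move to 0, which is L ⇒ W
n=18: can move to 9, which is L ⇒ W
n=19: can move to 0, which is L ⇒ W
n=20: moves to 10(W), 15(W), 18(W), 19(W); every one is W ⇒ L
The starting position 20 is L: whatever Maya does, the opponent receives a W position.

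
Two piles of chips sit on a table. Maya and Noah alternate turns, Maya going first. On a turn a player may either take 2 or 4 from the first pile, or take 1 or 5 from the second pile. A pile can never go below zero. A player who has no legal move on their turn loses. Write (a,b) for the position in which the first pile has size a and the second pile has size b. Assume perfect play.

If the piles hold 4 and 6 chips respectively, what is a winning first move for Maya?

Move to (0,6).

Positions with no move are L. A position that does have a move is losing for the player to move precisely when every available move leads to a winning position for the opponent. Fill in the labels:
No move ever increases a pile, so every position that can arise here has a ≤ 4 and b ≤ 6; it is enough to label the cells with 0 ≤ a ≤ 4 and 0 ≤ b ≤ 6.
Every move lowers a or b (never raises either), so fill the grid row by row in increasing a, and left to right within a row: each cell's successors are then already labelled.
      b=0  b=1  b=2  b=3  b=4  b=5  b=6
a=0:    L    W    L    W    L    W    L
a=1:    L    W    L    W    L    W    L
a=2:    W    L    W    L    W    L    W
a=3:    W    L    W    L    W    L    W
a=4:    W    W    W    W    W    W    W
Cells with no legal move (terminal, hence L): (0,0), (1,0).
The remaining L cells, each justified by listing all of its moves:
(0,2): the only move is to (0,1)(W), a W ⇒ L
(0,4): the only move is to (0,3)(W), a W ⇒ L
(0,6): moves to (0,5)(W), (0,1)(W); every one is W ⇒ L
(1,2): the only move is to (1,1)(W), a W ⇒ L
(1,4): the only move is to (1,3)(W), a W ⇒ L
(1,6): moves to (1,5)(W), (1,1)(W); every one is W ⇒ L
(2,1): moves to (0,1)(W), (2,0)(W); every one is W ⇒ L
(2,3): moves to (0,3)(W), (2,2)(W); every one is W ⇒ L
(2,5): moves to (0,5)(W), (2,4)(W), (2,0)(W); every one is W ⇒ L
(3,1): moves to (1,1)(W), (3,0)(W); every one is W ⇒ L
(3,3): moves to (1,3)(W), (3,2)(W); every one is W ⇒ L
(3,5): moves to (1,5)(W), (3,4)(W), (3,0)(W); every one is W ⇒ L
Every other cell has at least one move into one of the L cells above, so it is W.
From (4,6), the L positions reachable in one move are: (0,6).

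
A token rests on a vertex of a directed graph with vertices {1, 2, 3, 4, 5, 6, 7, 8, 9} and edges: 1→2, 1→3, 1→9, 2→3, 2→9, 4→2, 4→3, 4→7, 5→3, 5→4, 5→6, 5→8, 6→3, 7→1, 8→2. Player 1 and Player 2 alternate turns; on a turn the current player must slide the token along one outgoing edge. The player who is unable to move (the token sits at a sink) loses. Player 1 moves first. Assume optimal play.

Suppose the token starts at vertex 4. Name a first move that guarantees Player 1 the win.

Move to 7.

Build the W/L table. Terminal = L. A non-terminal position is W if it has a move to some L; otherwise it is L.
Every edge goes from a vertex to one that appears earlier in the order 3, 9, 2, 8, 1, 6, 7, 4, 5, so processing vertices in that order labels each vertex after all of its successors.
3: no outgoing edge → L
9: no outgoing edge → L
2: reaches L-position 9 → W
8: only reaches 2(W), which is W → L
1: reaches L-position 9 → W
6: reaches L-position 3 → W
7: only reaches 1(W), which is W → L
4: reaches L-position 7 → W
5: reaches L-position 8 → W
From 4, the L positions reachable in one move are: 7, 3. Any move reaching one of these is winning.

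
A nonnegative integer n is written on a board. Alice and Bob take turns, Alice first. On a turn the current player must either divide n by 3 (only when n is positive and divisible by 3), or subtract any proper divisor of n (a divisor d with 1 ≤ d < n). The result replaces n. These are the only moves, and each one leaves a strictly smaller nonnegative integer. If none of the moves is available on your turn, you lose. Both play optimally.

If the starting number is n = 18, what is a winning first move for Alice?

Positions with no move are L. A position that does have a move is losing for the player to move precisely when every available move leads to a winning position for the opponent. Fill in the labels:
n=0: no move → L
n=1: no move → L
n=2: W (go to 1, an L position)
n=3: W (go to 1, an L position)
n=4: L (options 2(W), 3(W) are all W)
n=5: W (go to 4, an L position)
n=6: W (go to 4, an L position)
n=7: L (sole option 6(W) is W)
n=8: W (go to 4, an L position)
n=9: L (options 3(W), 6(W), 8(W) are all W)
n=10: W (go to 9, an L position)
n=11: L (sole option 10(W) is W)
n=12: W (go to 4, an L position)
n=13: L (sole option 12(W) is W)
n=14: W (go to 7, an L position)
n=15: L (options 5(W), 10(W), 12(W), 14(W) are all W)
n=16: W (go to 15, an L position)
n=17: L (sole option 16(W) is W)
n=18: W (go to 9, an L position)
From 18, the L positions reachable in one move are: 9, 15, 17. Any move reaching one of these is winning.

Move to 9.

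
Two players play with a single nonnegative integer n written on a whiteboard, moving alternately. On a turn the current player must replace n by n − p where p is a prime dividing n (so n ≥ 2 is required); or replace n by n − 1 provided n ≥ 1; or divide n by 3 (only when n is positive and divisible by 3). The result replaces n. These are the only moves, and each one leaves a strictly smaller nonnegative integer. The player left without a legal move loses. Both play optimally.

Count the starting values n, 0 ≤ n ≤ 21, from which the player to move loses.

5

Compute win/loss labels from the base case upward. A position with no move is L. Any other position is W if it can reach an L in one move, else L.
n=0: no move → L
n=1: can move to 0, which is L ⇒ W
n=2: can move to 0, which is L ⇒ W
n=3: can move to 0, which is L ⇒ W
n=4: moves to 2(W), 3(W); every one is W ⇒ L
n=5: can move to 0, which is L ⇒ W
n=6: can move to 4, which is L ⇒ W
n=7: can move to 0, which is L ⇒ W
n=8: moves to 6(W), 7(W); every one is W ⇒ L
n=9: can move to 8, which is L ⇒ W
n=10: can move to 8, which is L ⇒ W
n=11: can move to 0, which is L ⇒ W
n=12: can move to 4, which is L ⇒ W
n=13: can move to 0, which is L ⇒ W
n=14: moves to 7(W), 12(W), 13(W); every one is W ⇒ L
n=15: can move to 14, which is L ⇒ W
n=16: can move to 14, which is L ⇒ W
n=17: can move to 0, which is L ⇒ W
n=18: moves to 6(W), 15(W), 16(W), 17(W); every one is W ⇒ L
n=19: can move to 0, which is L ⇒ W
n=20: can move to 18, which is L ⇒ W
n=21: can move to 14, which is L ⇒ W
L entries with 0 ≤ n ≤ 21: n = 0, 4, 8, 14, 18; that makes 5.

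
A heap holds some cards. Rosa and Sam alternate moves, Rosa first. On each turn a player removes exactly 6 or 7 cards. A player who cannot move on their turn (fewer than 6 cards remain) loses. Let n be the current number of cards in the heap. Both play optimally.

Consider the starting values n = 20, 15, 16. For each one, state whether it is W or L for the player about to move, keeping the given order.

Compute win/loss labels from the base case upward. A position with no move is L. Any other position is W if it can reach an L in one move, else L.
n=0: no move → L
n=1: no move → L
n=2: no move → L
n=3: no move → L
n=4: no move → L
n=5: no move → L
n=6: W (go to 0, an L position)
n=7: W (go to 1, an L position)
n=8: W (go to 2, an L position)
n=9: W (go to 3, an L position)
n=10: W (go to 4, an L position)
n=11: W (go to 5, an L position)
n=12: W (go to 5, an L position)
n=13: L (options 7(W), 6(W) are all W)
n=14: L (options 8(W), 7(W) are all W)
n=15: L (options 9(W), 8(W) are all W)
n=16: L (options 10(W), 9(W) are all W)
n=17: L (options 11(W), 10(W) are all W)
n=18: L (options 12(W), 11(W) are all W)
n=19: W (go to 13, an L position)
n=20: W (go to 14, an L position)

20: W, 15: L, 16: L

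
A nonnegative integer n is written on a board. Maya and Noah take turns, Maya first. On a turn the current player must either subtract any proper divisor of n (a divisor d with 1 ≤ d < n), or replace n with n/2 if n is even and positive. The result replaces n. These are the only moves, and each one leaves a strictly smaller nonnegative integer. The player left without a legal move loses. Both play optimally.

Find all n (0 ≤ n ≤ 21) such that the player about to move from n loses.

0, 1, 3, 5, 7, 9, 11, 13, 15, 17, 19, 21

Compute win/loss labels from the base case upward. A position with no move is L. Any other position is W if it can reach an L in one move, else L.
n=0: no move → L
n=1: no move → L
n=2: reaches L-position 1 → W
n=3: only reaches 2(W), which is W → L
n=4: reaches L-position 3 → W
n=5: only reaches 4(W), which is W → L
n=6: reaches L-position 3 → W
n=7: only reaches 6(W), which is W → L
n=8: reaches L-position 7 → W
n=9: only reaches 6(W), 8(W), all W → L
n=10: reaches L-position 5 → W
n=11: only reaches 10(W), which is W → L
n=12: reaches L-position 9 → W
n=13: only reaches 12(W), which is W → L
n=14: reaches L-position 7 → W
n=15: only reaches 10(W), 12(W), 14(W), all W → L
n=16: reaches L-position 15 → W
n=17: only reaches 16(W), which is W → L
n=18: reaches L-position 9 → W
n=19: only reaches 18(W), which is W → L
n=20: reaches L-position 15 → W
n=21: only reaches 14(W), 18(W), 20(W), all W → L
Reading off the rows marked L gives the requested list; there are 12 such values of n.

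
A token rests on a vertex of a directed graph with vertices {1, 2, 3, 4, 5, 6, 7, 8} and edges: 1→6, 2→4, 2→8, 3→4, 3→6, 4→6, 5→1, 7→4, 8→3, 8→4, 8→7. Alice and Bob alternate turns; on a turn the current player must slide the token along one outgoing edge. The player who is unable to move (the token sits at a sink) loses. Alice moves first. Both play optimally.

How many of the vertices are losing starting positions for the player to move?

Work bottom-up. With no move the player to move loses. Otherwise the position is W if at least one move leads to an L position for the opponent, and L if every move leads to a W.
Every edge goes from a vertex to one that appears earlier in the order 6, 4, 3, 7, 8, 1, 5, 2, so processing vertices in that order labels each vertex after all of its successors.
6: no outgoing edge → L
4: can move to 6, which is L ⇒ W
3: can move to 6, which is L ⇒ W
7: the only move is to 4(W), a W ⇒ L
8: can move to 7, which is L ⇒ W
1: can move to 6, which is L ⇒ W
5: the only move is to 1(W), a W ⇒ L
2: moves to 8(W), 4(W); every one is W ⇒ L
The L vertices are 2, 5, 6, 7; that is 4 in all.

4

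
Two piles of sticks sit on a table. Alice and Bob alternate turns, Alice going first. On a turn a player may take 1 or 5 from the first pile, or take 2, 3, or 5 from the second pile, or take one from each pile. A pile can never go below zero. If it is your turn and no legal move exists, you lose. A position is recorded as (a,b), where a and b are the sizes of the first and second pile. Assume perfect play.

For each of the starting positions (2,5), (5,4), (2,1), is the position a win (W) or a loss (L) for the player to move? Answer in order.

(2,5): W, (5,4): L, (2,1): L

Compute win/loss labels from the base case upward. A position with no move is L. Any other position is W if it can reach an L in one move, else L.
No move ever increases a pile, so every position that can arise here has a ≤ 5 and b ≤ 5; it is enough to label the cells with 0 ≤ a ≤ 5 and 0 ≤ b ≤ 5.
Every move lowers a or b (never raises either), so fill the grid row by row in increasing a, and left to right within a row: each cell's successors are then already labelled.
      b=0  b=1  b=2  b=3  b=4  b=5
a=0:    L    L    W    W    W    W
a=1:    W    W    W    L    L    W
a=2:    L    L    W    W    W    W
a=3:    W    W    W    L    L    W
a=4:    L    L    W    W    W    W
a=5:    W    W    W    L    L    W
Cells with no legal move (terminal, hence L): (0,0), (0,1).
The remaining L cells, each justified by listing all of its moves:
(1,3): L (options (0,3)(W), (1,1)(W), (1,0)(W), (0,2)(W) are all W)
(1,4): L (options (0,4)(W), (1,2)(W), (1,1)(W), (0,3)(W) are all W)
(2,0): L (sole option (1,0)(W) is W)
(2,1): L (options (1,1)(W), (1,0)(W) are all W)
(3,3): L (options (2,3)(W), (3,1)(W), (3,0)(W), (2,2)(W) are all W)
(3,4): L (options (2,4)(W), (3,2)(W), (3,1)(W), (2,3)(W) are all W)
(4,0): L (sole option (3,0)(W) is W)
(4,1): L (options (3,1)(W), (3,0)(W) are all W)
(5,3): L (options (4,3)(W), (0,3)(W), (5,1)(W), (5,0)(W), (4,2)(W) are all W)
(5,4): L (options (4,4)(W), (0,4)(W), (5,2)(W), (5,1)(W), (4,3)(W) are all W)
Every other cell has at least one move into one of the L cells above, so it is W.
(2,5): the move to (2,0) reaches an L cell, so W
(5,4): one of the L cells justified above, so L
(2,1): one of the L cells justified above, so L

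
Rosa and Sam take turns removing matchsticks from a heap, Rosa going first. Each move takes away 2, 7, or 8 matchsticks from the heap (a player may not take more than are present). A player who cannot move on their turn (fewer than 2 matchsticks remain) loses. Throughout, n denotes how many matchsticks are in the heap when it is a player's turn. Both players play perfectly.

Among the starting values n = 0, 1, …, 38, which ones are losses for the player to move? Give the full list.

Positions with no move are L. A position that does have a move is losing for the player to move precisely when every available move leads to a winning position for the opponent. Fill in the labels:
n=0: no move → L
n=1: no move → L
n=2: can move to 0, which is L ⇒ W
n=3: can move to 1, which is L ⇒ W
n=4: the only move is to 2(W), a W ⇒ L
n=5: the only move is to 3(W), a W ⇒ L
n=6: can move to 4, which is L ⇒ W
n=7: can move to 5, which is L ⇒ W
n=8: can move to 1, which is L ⇒ W
n=9: can move to 1, which is L ⇒ W
n=10: moves to 8(W), 3(W), 2(W); every one is W ⇒ L
n=11: can move to 4, which is L ⇒ W
n=12: can move to 10, which is L ⇒ W
n=13: can move to 5, which is L ⇒ W
n=14: moves to 12(W), 7(W), 6(W); every one is W ⇒ L
n=15: moves to 13(W), 8(W), 7(W); every one is W ⇒ L
n=16: can move to 14, which is L ⇒ W
n=17: can move to 15, which is L ⇒ W
n=18: can move to 10, which is L ⇒ W
n=19: moves to 17(W), 12(W), 11(W); every one is W ⇒ L
n=20: moves to 18(W), 13(W), 12(W); every one is W ⇒ L
n=21: can move to 19, which is L ⇒ W
n=22: can move to 20, which is L ⇒ W
n=23: can move to 15, which is L ⇒ W
n=24: moves to 22(W), 17(W), 16(W); every one is W ⇒ L
n=25: moves to 23(W), 18(W), 17(W); every one is W ⇒ L
n=26: can move to 24, which is L ⇒ W
n=27: can move to 25, which is L ⇒ W
n=28: can move to 20, which is L ⇒ W
n=29: moves to 27(W), 22(W), 21(W); every one is W ⇒ L
n=30: moves to 28(W), 23(W), 22(W); every one is W ⇒ L
n=31: can move to 29, which is L ⇒ W
n=32: can move to 30, which is L ⇒ W
n=33: can move to 25, which is L ⇒ W
n=34: moves to 32(W), 27(W), 26(W); every one is W ⇒ L
n=35: moves to 33(W), 28(W), 27(W); every one is W ⇒ L
n=36: can move to 34, which is L ⇒ W
n=37: can move to 35, which is L ⇒ W
n=38: can move to 30, which is L ⇒ W
The losing starting values of n are exactly the entries labelled L in this table (15 of them).

0, 1, 4, 5, 10, 14, 15, 19, 20, 24, 25, 29, 30, 34, 35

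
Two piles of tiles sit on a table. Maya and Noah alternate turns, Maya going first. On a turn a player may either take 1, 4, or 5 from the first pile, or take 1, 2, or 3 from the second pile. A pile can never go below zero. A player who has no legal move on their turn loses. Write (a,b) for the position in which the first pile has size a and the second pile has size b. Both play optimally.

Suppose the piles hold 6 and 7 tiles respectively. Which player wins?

Compute win/loss labels from the base case upward. A position with no move is L. Any other position is W if it can reach an L in one move, else L.
No move ever increases a pile, so every position that can arise here has a ≤ 6 and b ≤ 7; it is enough to label the cells with 0 ≤ a ≤ 6 and 0 ≤ b ≤ 7.
Every move lowers a or b (never raises either), so fill the grid row by row in increasing a, and left to right within a row: each cell's successors are then already labelled.
      b=0  b=1  b=2  b=3  b=4  b=5  b=6  b=7
a=0:    L    W    W    W    L    W    W    W
a=1:    W    L    W    W    W    L    W    W
a=2:    L    W    W    W    L    W    W    W
a=3:    W    L    W    W    W    L    W    W
a=4:    W    W    L    W    W    W    L    W
a=5:    W    W    W    L    W    W    W    L
a=6:    W    W    L    W    W    W    L    W
Cells with no legal move (terminal, hence L): (0,0).
The remaining L cells, each justified by listing all of its moves:
(0,4): L (options (0,3)(W), (0,2)(W), (0,1)(W) are all W)
(1,1): L (options (0,1)(W), (1,0)(W) are all W)
(1,5): L (options (0,5)(W), (1,4)(W), (1,3)(W), (1,2)(W) are all W)
(2,0): L (sole option (1,0)(W) is W)
(2,4): L (options (1,4)(W), (2,3)(W), (2,2)(W), (2,1)(W) are all W)
(3,1): L (options (2,1)(W), (3,0)(W) are all W)
(3,5): L (options (2,5)(W), (3,4)(W), (3,3)(W), (3,2)(W) are all W)
(4,2): L (options (3,2)(W), (0,2)(W), (4,1)(W), (4,0)(W) are all W)
(4,6): L (options (3,6)(W), (0,6)(W), (4,5)(W), (4,4)(W), (4,3)(W) are all W)
(5,3): L (options (4,3)(W), (1,3)(W), (0,3)(W), (5,2)(W), (5,1)(W), (5,0)(W) are all W)
(5,7): L (options (4,7)(W), (1,7)(W), (0,7)(W), (5,6)(W), (5,5)(W), (5,4)(W) are all W)
(6,2): L (options (5,2)(W), (2,2)(W), (1,2)(W), (6,1)(W), (6,0)(W) are all W)
(6,6): L (options (5,6)(W), (2,6)(W), (1,6)(W), (6,5)(W), (6,4)(W), (6,3)(W) are all W)
Every other cell has at least one move into one of the L cells above, so it is W.
From (6,7) Maya can move to (5,7), reaching an L position.

Maya wins.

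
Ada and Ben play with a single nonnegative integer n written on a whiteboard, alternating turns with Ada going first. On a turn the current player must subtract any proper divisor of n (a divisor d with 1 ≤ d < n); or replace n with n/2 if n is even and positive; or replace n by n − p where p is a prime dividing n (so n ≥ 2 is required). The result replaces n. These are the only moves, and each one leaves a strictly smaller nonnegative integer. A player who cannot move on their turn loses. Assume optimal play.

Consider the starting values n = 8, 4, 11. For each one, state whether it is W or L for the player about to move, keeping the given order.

8: W, 4: L, 11: W

Work bottom-up. With no move the player to move loses. Otherwise the position is W if at least one move leads to an L position for the opponent, and L if every move leads to a W.
n=0: no move → L
n=1: no move → L
n=2: →0(L), so W
n=3: →0(L), so W
n=4: →2(W), 3(W) — all W, so L
n=5: →0(L), so W
n=6: →4(L), so W
n=7: →0(L), so W
n=8: →4(L), so W
n=9: →6(W), 8(W) — all W, so L
n=10: →9(L), so W
n=11: →0(L), so W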